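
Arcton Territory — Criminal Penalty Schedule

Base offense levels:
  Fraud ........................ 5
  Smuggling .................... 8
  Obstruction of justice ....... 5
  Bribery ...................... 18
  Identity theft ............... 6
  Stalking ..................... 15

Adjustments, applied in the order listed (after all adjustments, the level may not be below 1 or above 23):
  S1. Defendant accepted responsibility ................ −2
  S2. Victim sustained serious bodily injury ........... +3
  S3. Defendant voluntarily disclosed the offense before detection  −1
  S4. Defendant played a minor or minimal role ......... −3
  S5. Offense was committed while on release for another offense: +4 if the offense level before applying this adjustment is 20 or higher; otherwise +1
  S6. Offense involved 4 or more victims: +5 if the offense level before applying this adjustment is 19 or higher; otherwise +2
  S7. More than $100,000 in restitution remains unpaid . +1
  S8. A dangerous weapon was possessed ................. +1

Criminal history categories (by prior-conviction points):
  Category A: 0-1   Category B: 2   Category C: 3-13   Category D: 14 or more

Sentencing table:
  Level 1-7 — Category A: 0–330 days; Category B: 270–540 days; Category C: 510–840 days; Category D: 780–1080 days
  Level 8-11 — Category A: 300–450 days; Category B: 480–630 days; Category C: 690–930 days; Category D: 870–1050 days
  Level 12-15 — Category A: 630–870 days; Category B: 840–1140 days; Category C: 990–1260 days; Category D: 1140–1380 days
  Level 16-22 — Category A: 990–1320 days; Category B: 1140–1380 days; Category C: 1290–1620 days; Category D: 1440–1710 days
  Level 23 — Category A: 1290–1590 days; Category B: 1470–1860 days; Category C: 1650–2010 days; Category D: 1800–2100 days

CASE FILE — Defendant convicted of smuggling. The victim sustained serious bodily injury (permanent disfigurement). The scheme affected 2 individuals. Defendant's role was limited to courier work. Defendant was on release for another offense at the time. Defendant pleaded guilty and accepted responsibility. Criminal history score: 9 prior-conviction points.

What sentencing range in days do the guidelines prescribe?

510-840 days

Base offense level for smuggling: 8.
S1 applies: 8 − 2 = 6.
S2 applies: 6 + 3 = 9.
S3 does not apply.
S4 applies: 9 − 3 = 6.
S5 applies (level before this adjustment is 6 < 20, so +1): 6 + 1 = 7.
S6 does not apply.
S7 does not apply.
S8 does not apply.
Final offense level: 7.
Criminal history: 9 prior points → Category C (3-13).
Level 7 falls in the 1-7 band.
Grid: Level 1-7 × Category C = 510-840 days.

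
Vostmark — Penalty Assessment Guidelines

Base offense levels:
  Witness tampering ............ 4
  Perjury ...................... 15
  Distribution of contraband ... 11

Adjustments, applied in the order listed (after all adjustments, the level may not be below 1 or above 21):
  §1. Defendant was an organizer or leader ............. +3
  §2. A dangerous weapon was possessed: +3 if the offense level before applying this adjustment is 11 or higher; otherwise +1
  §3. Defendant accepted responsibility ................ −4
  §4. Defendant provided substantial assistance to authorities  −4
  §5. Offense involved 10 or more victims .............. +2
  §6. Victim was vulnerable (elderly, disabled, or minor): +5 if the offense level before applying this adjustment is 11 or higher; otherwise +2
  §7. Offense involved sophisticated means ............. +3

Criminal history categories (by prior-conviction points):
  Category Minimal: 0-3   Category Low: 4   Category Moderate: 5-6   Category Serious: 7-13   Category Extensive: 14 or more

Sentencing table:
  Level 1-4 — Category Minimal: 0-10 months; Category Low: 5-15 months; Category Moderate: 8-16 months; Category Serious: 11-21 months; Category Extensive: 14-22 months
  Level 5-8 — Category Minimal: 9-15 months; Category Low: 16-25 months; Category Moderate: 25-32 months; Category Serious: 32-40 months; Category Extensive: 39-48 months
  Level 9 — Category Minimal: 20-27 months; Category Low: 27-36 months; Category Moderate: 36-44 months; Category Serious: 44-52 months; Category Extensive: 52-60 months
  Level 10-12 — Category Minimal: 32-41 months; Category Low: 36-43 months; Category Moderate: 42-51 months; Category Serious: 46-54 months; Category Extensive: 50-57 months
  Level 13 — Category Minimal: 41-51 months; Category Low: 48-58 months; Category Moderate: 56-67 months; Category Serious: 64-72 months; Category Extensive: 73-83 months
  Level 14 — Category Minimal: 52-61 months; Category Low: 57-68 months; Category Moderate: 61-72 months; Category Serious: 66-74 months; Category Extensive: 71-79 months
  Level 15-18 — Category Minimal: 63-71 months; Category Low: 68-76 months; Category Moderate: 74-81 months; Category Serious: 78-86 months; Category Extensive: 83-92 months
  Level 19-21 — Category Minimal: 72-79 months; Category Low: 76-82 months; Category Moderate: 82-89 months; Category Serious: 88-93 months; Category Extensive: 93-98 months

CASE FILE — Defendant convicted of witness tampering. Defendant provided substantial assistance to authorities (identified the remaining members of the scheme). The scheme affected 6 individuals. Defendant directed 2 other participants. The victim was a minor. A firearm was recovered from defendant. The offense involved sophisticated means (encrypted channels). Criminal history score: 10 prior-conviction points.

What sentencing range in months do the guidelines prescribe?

Base offense level for witness tampering: 4.
§1 applies: 4 + 3 = 7.
§2 applies (level before this adjustment is 7 < 11, so +1): 7 + 1 = 8.
§4 applies: 8 − 4 = 4.
§6 applies (level before this adjustment is 4 < 11, so +2): 4 + 2 = 6.
§7 applies: 6 + 3 = 9.
Final offense level: 9.
Criminal history: 10 prior points → Category Serious (7-13).
Level 9 falls in the 9 band.
Grid: Level 9 × Category Serious = 44-52 months.

44-52 months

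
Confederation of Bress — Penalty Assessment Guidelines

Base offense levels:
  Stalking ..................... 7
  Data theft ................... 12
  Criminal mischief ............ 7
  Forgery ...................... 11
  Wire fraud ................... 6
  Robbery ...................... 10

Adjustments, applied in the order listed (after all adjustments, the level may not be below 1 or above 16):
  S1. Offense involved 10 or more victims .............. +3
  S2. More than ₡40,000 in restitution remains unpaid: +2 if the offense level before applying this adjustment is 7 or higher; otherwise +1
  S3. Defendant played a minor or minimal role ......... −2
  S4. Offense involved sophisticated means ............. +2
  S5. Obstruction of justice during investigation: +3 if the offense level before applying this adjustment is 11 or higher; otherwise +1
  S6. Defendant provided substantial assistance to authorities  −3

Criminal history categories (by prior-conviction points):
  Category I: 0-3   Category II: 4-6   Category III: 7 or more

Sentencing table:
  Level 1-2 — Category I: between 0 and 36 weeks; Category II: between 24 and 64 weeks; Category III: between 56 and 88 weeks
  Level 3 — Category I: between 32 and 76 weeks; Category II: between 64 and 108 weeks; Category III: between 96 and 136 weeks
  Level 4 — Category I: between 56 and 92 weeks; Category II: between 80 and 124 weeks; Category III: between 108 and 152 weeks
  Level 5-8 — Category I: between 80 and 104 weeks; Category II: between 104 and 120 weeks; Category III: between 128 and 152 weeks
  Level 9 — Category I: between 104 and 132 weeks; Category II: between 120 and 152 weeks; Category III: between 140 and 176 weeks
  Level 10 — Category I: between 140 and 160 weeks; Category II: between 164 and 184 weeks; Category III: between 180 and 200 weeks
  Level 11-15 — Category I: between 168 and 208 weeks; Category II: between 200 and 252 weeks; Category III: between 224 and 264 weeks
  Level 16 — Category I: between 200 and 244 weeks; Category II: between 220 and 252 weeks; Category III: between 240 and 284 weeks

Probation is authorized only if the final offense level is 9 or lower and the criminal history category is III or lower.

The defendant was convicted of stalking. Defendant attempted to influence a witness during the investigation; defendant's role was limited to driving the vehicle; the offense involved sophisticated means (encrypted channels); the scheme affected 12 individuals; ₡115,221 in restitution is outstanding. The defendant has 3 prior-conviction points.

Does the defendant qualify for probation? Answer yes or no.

No

Base offense level for stalking: 7.
S1 applies: 7 + 3 = 10.
S2 applies (level before this adjustment is 10 ≥ 7, so +2): 10 + 2 = 12.
S3 applies: 12 − 2 = 10.
S4 applies: 10 + 2 = 12.
S5 applies (level before this adjustment is 12 ≥ 11, so +3): 12 + 3 = 15.
S6 does not apply.
Final offense level: 15.
Criminal history: 3 prior points → Category I (0-3).
Level 15 falls in the 11-15 band.
Grid: Level 11-15 × Category I = 168-208 weeks.
Probation check: level 15 > 9 and category I ≤ III → not eligible.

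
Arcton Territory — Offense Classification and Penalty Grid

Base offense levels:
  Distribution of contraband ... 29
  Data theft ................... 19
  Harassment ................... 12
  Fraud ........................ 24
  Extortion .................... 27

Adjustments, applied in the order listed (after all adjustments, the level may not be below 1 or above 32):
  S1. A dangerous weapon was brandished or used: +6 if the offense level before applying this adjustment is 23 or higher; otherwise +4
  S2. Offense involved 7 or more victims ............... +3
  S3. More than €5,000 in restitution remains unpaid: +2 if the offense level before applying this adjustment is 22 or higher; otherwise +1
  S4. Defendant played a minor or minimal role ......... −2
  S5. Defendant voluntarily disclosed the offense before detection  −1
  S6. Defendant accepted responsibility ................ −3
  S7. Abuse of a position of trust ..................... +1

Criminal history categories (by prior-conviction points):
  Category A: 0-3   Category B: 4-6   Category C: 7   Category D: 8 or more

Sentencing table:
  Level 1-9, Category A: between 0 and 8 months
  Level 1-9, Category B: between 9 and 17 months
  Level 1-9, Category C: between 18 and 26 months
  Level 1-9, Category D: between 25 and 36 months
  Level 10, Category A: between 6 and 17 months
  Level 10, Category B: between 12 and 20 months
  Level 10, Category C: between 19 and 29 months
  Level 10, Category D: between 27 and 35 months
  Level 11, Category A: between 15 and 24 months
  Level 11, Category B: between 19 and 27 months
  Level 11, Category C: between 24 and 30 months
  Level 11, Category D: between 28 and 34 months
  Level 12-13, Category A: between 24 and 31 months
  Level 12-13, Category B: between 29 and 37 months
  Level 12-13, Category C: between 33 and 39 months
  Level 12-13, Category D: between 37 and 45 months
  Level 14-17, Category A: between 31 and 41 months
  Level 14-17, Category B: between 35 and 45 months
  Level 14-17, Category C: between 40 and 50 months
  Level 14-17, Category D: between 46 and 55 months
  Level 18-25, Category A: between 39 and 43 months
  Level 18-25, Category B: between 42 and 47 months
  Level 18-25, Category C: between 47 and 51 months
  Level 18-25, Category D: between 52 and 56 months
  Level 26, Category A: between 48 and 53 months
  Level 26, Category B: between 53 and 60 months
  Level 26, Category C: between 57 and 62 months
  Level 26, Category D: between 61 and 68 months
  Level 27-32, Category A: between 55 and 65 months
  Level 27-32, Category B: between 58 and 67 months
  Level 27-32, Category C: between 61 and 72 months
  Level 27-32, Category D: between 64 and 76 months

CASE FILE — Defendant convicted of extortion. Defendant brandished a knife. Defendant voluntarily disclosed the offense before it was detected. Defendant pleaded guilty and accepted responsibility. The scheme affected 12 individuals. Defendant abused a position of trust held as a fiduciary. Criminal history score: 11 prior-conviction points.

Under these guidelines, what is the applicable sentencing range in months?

Base offense level for extortion: 27.
S1 applies (level before this adjustment is 27 ≥ 23, so +6): 27 + 6 = 33.
S2 applies: 33 + 3 = 36.
S3 does not apply.
S4 does not apply.
S5 applies: 36 − 1 = 35.
S6 applies: 35 − 3 = 32.
S7 applies: 32 + 1 = 33.
Level 33 exceeds the maximum of 32; capped at 32.
Final offense level: 32.
Criminal history: 11 prior points → Category D (8+).
Level 32 falls in the 27-32 band.
Grid: Level 27-32 × Category D = 64-76 months.

64-76 months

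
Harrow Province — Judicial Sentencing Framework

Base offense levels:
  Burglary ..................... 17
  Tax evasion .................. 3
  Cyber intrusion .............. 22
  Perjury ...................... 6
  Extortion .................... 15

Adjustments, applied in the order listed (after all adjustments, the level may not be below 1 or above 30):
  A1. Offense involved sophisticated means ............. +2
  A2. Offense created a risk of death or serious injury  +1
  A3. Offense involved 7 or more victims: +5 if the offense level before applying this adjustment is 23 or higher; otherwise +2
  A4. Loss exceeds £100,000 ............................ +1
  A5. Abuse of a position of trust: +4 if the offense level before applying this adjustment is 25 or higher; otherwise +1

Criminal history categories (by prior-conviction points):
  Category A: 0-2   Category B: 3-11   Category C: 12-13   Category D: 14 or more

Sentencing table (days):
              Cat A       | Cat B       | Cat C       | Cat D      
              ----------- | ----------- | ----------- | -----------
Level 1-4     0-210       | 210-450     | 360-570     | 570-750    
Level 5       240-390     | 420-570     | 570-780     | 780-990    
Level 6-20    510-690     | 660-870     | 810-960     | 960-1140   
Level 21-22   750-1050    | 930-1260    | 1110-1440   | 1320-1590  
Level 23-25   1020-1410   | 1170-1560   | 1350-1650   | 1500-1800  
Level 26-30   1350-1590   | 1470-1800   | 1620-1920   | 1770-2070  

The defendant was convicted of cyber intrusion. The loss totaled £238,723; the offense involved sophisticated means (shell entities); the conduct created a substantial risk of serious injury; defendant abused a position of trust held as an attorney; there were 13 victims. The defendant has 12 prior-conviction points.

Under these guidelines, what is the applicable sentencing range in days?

1620-1920 days

Base offense level for cyber intrusion: 22.
A1 applies: 22 + 2 = 24.
A2 applies: 24 + 1 = 25.
A3 applies (level before this adjustment is 25 ≥ 23, so +5): 25 + 5 = 30.
A4 applies: 30 + 1 = 31.
A5 applies (level before this adjustment is 31 ≥ 25, so +4): 31 + 4 = 35.
Level 35 exceeds the maximum of 30; capped at 30.
Final offense level: 30.
Criminal history: 12 prior points → Category C (12-13).
Level 30 falls in the 26-30 band.
Grid: Level 26-30 × Category C = 1620-1920 days.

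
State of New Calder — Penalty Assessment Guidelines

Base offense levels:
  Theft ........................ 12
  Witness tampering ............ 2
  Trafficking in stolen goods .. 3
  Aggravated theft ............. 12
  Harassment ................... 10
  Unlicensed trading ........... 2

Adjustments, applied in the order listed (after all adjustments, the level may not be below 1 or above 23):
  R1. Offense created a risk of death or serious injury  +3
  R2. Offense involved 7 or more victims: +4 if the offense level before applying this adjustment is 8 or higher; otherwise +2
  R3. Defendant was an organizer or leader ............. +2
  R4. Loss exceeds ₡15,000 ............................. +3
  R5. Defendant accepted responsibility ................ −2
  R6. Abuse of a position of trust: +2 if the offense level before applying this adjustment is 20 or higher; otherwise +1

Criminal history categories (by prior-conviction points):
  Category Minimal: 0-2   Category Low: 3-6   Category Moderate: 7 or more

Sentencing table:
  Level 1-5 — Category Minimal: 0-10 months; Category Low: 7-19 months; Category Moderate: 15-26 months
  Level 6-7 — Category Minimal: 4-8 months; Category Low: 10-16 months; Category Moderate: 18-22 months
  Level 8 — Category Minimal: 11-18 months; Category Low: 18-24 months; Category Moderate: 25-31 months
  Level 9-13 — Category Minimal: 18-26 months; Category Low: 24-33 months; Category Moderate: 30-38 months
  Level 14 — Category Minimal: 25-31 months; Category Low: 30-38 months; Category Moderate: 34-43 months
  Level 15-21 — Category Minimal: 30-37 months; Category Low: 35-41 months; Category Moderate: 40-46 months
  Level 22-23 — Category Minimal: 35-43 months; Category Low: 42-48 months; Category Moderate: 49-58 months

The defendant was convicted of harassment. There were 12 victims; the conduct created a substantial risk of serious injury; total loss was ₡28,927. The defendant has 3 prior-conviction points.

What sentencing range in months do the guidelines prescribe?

Base offense level for harassment: 10.
R1 applies: 10 + 3 = 13.
R2 applies (level before this adjustment is 13 ≥ 8, so +4): 13 + 4 = 17.
R3 does not apply.
R4 applies: 17 + 3 = 20.
R6 does not apply.
Final offense level: 20.
Criminal history: 3 prior points → Category Low (3-6).
Level 20 falls in the 15-21 band.
Grid: Level 15-21 × Category Low = 35-41 months.

35-41 months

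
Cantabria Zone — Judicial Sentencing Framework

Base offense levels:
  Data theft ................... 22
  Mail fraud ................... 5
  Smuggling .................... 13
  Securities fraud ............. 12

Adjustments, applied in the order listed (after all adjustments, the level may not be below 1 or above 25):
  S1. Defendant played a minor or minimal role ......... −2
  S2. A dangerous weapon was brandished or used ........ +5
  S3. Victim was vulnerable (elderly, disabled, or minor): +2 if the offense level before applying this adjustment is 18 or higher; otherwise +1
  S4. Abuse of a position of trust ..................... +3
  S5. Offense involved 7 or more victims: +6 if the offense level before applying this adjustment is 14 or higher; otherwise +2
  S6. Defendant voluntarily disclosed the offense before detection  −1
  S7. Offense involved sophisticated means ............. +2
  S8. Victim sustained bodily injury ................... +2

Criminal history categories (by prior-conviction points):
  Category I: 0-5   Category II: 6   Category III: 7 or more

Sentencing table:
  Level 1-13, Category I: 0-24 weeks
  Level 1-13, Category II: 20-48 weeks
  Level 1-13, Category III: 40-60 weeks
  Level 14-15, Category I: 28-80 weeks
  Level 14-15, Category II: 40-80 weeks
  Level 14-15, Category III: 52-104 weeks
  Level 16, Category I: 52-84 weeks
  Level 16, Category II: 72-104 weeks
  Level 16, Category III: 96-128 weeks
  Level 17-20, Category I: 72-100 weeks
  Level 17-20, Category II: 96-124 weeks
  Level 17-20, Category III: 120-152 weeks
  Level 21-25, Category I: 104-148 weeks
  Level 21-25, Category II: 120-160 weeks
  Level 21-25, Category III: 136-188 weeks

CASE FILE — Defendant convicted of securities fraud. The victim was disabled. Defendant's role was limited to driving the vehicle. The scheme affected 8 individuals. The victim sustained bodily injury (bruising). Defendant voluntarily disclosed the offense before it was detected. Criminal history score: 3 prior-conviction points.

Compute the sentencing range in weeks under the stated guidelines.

28-80 weeks

Base offense level for securities fraud: 12.
S1 applies: 12 − 2 = 10.
S2 does not apply.
S3 applies (level before this adjustment is 10 < 18, so +1): 10 + 1 = 11.
S5 applies (level before this adjustment is 11 < 14, so +2): 11 + 2 = 13.
S6 applies: 13 − 1 = 12.
S7 does not apply.
S8 applies: 12 + 2 = 14.
Final offense level: 14.
Criminal history: 3 prior points → Category I (0-5).
Level 14 falls in the 14-15 band.
Grid: Level 14-15 × Category I = 28-80 weeks.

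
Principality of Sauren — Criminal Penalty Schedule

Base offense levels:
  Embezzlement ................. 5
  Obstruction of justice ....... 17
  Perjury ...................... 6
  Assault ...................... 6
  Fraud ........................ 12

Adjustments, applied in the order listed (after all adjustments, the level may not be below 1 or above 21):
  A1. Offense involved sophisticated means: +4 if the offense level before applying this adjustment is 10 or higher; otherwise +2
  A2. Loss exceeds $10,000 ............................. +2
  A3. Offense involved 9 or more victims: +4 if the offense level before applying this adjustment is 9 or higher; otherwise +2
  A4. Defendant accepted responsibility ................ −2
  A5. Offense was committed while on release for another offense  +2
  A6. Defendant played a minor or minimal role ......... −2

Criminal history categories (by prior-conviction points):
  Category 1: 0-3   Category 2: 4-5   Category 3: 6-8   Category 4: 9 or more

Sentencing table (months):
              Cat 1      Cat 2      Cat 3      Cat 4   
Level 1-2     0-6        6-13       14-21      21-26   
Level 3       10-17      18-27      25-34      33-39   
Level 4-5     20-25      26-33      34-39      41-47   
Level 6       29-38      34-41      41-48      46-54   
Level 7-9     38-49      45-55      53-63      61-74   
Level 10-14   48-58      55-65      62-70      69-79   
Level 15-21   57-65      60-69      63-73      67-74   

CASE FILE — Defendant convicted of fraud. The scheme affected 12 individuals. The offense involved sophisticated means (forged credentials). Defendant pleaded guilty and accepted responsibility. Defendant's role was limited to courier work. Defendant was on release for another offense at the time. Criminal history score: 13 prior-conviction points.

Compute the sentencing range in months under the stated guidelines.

Base offense level for fraud: 12.
A1 applies (level before this adjustment is 12 ≥ 10, so +4): 12 + 4 = 16.
A3 applies (level before this adjustment is 16 ≥ 9, so +4): 16 + 4 = 20.
A4 applies: 20 − 2 = 18.
A5 applies: 18 + 2 = 20.
A6 applies: 20 − 2 = 18.
Final offense level: 18.
Criminal history: 13 prior points → Category 4 (9+).
Level 18 falls in the 15-21 band.
Grid: Level 15-21 × Category 4 = 67-74 months.

67-74 months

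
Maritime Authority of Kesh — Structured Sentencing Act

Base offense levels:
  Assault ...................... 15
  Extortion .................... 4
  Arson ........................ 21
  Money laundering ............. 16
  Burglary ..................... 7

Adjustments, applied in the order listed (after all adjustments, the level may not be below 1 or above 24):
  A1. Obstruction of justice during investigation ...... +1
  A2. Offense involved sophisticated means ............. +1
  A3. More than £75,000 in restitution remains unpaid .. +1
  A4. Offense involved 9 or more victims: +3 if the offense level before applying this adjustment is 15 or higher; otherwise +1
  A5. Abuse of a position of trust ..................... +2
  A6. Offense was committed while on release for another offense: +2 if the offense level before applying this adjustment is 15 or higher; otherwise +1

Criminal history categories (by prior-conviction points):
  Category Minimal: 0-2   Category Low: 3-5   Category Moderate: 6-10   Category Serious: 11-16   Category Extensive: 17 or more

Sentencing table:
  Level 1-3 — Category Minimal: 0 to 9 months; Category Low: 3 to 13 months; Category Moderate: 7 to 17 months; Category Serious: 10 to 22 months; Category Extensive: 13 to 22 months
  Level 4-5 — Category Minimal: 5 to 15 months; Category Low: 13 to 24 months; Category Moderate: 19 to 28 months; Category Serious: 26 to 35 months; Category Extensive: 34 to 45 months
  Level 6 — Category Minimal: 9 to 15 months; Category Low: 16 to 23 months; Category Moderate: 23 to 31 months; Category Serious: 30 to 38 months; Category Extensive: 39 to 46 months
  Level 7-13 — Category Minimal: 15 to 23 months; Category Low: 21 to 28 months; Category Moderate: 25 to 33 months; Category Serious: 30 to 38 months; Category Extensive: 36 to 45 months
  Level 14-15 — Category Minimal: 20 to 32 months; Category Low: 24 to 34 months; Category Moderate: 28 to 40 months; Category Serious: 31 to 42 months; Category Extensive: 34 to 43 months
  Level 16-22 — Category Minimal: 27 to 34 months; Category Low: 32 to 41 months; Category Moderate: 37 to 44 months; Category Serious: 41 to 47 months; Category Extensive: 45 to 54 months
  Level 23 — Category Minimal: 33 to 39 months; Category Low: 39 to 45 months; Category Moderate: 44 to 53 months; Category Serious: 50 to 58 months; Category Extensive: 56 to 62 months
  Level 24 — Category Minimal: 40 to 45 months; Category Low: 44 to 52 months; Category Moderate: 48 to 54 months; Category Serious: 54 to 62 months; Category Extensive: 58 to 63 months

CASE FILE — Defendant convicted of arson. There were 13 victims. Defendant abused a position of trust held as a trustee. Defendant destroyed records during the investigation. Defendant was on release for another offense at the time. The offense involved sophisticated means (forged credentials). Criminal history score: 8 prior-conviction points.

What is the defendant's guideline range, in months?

48-54 months

Base offense level for arson: 21.
A1 applies: 21 + 1 = 22.
A2 applies: 22 + 1 = 23.
A4 applies (level before this adjustment is 23 ≥ 15, so +3): 23 + 3 = 26.
A5 applies: 26 + 2 = 28.
A6 applies (level before this adjustment is 28 ≥ 15, so +2): 28 + 2 = 30.
Level 30 exceeds the maximum of 24; capped at 24.
Final offense level: 24.
Criminal history: 8 prior points → Category Moderate (6-10).
Level 24 falls in the 24 band.
Grid: Level 24 × Category Moderate = 48-54 months.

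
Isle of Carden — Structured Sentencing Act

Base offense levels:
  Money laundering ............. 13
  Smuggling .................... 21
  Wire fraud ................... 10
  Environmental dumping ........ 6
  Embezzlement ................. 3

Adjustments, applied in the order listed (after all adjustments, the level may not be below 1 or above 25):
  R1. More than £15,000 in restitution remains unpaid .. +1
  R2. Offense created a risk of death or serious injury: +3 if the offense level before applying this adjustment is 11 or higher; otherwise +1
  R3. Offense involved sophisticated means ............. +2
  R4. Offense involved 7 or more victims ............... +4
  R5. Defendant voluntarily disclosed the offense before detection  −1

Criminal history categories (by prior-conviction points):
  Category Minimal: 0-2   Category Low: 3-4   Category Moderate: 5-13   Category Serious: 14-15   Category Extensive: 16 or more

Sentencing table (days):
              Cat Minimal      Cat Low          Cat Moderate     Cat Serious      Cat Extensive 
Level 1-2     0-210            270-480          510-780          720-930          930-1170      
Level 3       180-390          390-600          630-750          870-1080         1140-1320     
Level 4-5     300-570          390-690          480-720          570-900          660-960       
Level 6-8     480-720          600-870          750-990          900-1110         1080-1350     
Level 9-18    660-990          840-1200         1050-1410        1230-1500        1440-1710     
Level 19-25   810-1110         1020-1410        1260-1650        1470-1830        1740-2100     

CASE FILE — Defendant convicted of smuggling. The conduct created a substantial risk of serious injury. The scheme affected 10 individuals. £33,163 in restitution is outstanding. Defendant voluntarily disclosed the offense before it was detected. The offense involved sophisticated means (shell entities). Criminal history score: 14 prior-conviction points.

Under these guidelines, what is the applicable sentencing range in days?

1470-1830 days

Base offense level for smuggling: 21.
R1 applies: 21 + 1 = 22.
R2 applies (level before this adjustment is 22 ≥ 11, so +3): 22 + 3 = 25.
R3 applies: 25 + 2 = 27.
R4 applies: 27 + 4 = 31.
R5 applies: 31 − 1 = 30.
Level 30 exceeds the maximum of 25; capped at 25.
Final offense level: 25.
Criminal history: 14 prior points → Category Serious (14-15).
Level 25 falls in the 19-25 band.
Grid: Level 19-25 × Category Serious = 1470-1830 days.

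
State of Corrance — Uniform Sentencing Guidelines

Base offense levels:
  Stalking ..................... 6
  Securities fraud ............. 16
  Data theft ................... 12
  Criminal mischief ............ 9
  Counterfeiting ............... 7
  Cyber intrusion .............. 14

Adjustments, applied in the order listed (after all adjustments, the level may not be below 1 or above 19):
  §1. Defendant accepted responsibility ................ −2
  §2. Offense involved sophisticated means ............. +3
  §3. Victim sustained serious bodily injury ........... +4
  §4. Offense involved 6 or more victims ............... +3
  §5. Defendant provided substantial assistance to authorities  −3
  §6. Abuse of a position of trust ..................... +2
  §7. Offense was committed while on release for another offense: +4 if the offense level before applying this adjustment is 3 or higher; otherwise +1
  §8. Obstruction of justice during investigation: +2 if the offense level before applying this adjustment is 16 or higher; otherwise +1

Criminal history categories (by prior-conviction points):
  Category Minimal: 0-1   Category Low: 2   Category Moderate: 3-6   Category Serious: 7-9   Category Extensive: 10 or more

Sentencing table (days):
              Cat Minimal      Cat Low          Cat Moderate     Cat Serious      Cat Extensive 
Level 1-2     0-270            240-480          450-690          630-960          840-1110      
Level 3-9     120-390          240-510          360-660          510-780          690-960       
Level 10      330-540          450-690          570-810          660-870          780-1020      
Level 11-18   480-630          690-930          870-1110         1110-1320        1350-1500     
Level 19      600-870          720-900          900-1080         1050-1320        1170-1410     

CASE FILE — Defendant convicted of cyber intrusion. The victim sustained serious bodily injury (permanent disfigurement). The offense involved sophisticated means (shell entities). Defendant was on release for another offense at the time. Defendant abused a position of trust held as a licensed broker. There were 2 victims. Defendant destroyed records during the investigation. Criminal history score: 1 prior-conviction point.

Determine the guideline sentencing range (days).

Base offense level for cyber intrusion: 14.
§2 applies: 14 + 3 = 17.
§3 applies: 17 + 4 = 21.
§4 does not apply.
§6 applies: 21 + 2 = 23.
§7 applies (level before this adjustment is 23 ≥ 3, so +4): 23 + 4 = 27.
§8 applies (level before this adjustment is 27 ≥ 16, so +2): 27 + 2 = 29.
Level 29 exceeds the maximum of 19; capped at 19.
Final offense level: 19.
Criminal history: 1 prior point → Category Minimal (0-1).
Level 19 falls in the 19 band.
Grid: Level 19 × Category Minimal = 600-870 days.

600-870 days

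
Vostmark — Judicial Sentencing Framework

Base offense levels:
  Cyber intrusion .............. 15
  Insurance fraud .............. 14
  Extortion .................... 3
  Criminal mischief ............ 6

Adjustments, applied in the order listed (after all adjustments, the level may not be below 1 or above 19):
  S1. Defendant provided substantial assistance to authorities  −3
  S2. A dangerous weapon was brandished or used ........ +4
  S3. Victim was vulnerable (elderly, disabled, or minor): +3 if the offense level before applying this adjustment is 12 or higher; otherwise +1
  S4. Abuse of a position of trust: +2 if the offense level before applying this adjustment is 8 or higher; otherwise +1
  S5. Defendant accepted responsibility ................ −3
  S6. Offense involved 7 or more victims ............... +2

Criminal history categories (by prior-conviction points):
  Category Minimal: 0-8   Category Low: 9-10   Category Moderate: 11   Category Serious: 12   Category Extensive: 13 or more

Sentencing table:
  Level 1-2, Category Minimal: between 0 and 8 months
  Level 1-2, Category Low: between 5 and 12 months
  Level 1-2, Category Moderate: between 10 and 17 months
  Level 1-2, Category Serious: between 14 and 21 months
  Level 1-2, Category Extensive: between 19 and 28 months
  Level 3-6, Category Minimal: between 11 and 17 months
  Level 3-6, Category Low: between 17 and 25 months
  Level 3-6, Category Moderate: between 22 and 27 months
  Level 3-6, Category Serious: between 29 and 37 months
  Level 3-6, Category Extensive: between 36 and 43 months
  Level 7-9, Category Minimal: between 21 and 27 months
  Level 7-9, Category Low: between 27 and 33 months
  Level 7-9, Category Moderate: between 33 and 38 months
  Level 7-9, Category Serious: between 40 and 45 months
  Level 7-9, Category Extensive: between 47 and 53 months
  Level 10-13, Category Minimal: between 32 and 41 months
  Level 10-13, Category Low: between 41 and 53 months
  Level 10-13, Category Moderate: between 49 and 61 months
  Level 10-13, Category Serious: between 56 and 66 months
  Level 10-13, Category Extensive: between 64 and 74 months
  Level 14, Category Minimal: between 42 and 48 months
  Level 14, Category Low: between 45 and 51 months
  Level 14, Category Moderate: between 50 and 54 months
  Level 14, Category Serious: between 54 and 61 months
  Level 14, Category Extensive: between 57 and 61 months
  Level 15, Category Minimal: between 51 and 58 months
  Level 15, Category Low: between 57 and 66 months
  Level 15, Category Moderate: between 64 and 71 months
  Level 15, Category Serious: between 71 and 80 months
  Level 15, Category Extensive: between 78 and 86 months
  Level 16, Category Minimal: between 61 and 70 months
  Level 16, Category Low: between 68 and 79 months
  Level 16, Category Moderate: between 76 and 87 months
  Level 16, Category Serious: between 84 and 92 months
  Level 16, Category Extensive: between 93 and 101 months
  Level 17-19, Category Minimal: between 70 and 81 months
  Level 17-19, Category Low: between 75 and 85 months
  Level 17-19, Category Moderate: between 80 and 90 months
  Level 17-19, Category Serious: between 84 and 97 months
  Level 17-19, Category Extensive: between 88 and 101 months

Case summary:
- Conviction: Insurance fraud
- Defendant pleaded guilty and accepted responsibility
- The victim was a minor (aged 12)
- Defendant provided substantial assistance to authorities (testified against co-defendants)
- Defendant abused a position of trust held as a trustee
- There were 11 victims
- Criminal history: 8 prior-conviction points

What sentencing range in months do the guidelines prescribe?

32-41 months

Base offense level for insurance fraud: 14.
S1 applies: 14 − 3 = 11.
S3 applies (level before this adjustment is 11 < 12, so +1): 11 + 1 = 12.
S4 applies (level before this adjustment is 12 ≥ 8, so +2): 12 + 2 = 14.
S5 applies: 14 − 3 = 11.
S6 applies: 11 + 2 = 13.
Final offense level: 13.
Criminal history: 8 prior points → Category Minimal (0-8).
Level 13 falls in the 10-13 band.
Grid: Level 10-13 × Category Minimal = 32-41 months.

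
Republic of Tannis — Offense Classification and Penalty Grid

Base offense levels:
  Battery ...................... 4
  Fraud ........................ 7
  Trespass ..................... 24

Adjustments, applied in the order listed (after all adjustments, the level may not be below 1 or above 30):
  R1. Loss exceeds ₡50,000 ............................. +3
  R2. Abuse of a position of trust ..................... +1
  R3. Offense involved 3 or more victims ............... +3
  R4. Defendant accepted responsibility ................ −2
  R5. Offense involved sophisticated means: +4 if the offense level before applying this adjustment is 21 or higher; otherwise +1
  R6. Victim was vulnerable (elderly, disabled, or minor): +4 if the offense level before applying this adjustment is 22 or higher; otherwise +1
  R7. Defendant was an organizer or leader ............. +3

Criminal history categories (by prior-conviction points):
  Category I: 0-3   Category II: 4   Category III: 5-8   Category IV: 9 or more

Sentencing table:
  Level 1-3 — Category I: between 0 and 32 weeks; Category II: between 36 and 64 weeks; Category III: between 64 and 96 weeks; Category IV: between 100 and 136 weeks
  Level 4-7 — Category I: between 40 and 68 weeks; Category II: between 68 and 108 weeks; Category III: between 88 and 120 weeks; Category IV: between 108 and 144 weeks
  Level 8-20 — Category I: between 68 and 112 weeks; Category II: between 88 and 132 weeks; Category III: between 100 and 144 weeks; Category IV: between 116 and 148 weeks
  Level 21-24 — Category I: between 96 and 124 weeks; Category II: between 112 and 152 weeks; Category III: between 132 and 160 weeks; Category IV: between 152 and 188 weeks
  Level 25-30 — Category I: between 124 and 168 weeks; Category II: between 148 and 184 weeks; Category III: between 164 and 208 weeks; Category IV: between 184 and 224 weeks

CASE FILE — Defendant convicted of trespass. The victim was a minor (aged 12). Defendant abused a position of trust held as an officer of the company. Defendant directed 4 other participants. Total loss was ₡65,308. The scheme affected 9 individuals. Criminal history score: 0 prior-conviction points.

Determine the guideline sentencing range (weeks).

Base offense level for trespass: 24.
R1 applies: 24 + 3 = 27.
R2 applies: 27 + 1 = 28.
R3 applies: 28 + 3 = 31.
R6 applies (level before this adjustment is 31 ≥ 22, so +4): 31 + 4 = 35.
R7 applies: 35 + 3 = 38.
Level 38 exceeds the maximum of 30; capped at 30.
Final offense level: 30.
Criminal history: 0 prior points → Category I (0-3).
Level 30 falls in the 25-30 band.
Grid: Level 25-30 × Category I = 124-168 weeks.

124-168 weeks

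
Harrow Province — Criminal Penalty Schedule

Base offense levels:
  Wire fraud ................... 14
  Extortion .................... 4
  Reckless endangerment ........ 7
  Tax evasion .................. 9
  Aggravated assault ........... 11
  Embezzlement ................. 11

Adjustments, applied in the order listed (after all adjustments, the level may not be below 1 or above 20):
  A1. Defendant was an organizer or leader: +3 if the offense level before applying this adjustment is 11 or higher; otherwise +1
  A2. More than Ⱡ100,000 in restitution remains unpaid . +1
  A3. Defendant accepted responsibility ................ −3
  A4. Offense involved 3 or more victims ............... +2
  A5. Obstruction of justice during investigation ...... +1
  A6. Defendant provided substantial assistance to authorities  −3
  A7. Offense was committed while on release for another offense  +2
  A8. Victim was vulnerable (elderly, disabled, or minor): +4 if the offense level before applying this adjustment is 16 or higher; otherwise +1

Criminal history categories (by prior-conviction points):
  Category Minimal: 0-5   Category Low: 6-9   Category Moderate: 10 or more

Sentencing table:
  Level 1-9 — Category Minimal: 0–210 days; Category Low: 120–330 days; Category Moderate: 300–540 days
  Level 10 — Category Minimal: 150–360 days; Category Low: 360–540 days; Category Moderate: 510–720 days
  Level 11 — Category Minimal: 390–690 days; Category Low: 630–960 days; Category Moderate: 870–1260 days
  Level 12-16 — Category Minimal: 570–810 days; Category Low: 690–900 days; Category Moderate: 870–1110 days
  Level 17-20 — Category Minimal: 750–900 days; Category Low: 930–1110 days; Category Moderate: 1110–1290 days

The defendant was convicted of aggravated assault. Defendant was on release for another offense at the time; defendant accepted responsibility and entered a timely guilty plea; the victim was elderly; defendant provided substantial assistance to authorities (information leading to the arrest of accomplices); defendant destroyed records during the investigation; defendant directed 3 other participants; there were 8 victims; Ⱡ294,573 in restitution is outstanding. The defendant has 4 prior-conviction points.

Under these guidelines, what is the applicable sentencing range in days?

Base offense level for aggravated assault: 11.
A1 applies (level before this adjustment is 11 ≥ 11, so +3): 11 + 3 = 14.
A2 applies: 14 + 1 = 15.
A3 applies: 15 − 3 = 12.
A4 applies: 12 + 2 = 14.
A5 applies: 14 + 1 = 15.
A6 applies: 15 − 3 = 12.
A7 applies: 12 + 2 = 14.
A8 applies (level before this adjustment is 14 < 16, so +1): 14 + 1 = 15.
Final offense level: 15.
Criminal history: 4 prior points → Category Minimal (0-5).
Level 15 falls in the 12-16 band.
Grid: Level 12-16 × Category Minimal = 570-810 days.

570-810 days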